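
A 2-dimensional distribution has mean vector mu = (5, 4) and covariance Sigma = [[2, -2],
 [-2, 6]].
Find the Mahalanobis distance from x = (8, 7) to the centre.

Step 1 — centre the observation: (x - mu) = (3, 3).

Step 2 — invert Sigma. det(Sigma) = 2·6 - (-2)² = 8.
  Sigma^{-1} = (1/det) · [[d, -b], [-b, a]] = [[0.75, 0.25],
 [0.25, 0.25]].

Step 3 — form the quadratic (x - mu)^T · Sigma^{-1} · (x - mu):
  Sigma^{-1} · (x - mu) = (3, 1.5).
  (x - mu)^T · [Sigma^{-1} · (x - mu)] = (3)·(3) + (3)·(1.5) = 13.5.

Step 4 — take square root: d = √(13.5) ≈ 3.6742.

d(x, mu) = √(13.5) ≈ 3.6742


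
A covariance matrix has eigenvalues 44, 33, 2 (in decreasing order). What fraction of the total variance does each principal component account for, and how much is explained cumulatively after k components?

Step 1 — total variance = trace(Sigma) = Σ λ_i = 44 + 33 + 2 = 79.

Step 2 — fraction explained by component i = λ_i / Σ λ:
  PC1: 44/79 = 0.557
  PC2: 33/79 = 0.4177
  PC3: 2/79 = 0.0253

Step 3 — cumulative fraction after k components = (λ_1 + ... + λ_k) / Σ λ:
  k = 1: 44/79 = 0.557
  k = 2: (44 + 33)/79 = 77/79 = 0.9747
  k = 3: (44 + 33 + 2)/79 = 79/79 = 1

Summary (fraction, with percent):

explained: PC1 0.557 (55.7%), PC2 0.4177 (41.77%), PC3 0.0253 (2.53%);  cumulative: 0.557, 0.9747, 1


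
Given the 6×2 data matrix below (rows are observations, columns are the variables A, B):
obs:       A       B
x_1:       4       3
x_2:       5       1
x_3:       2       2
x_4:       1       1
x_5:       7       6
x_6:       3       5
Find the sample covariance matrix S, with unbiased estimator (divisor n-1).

Step 1 — column means:
  mean(A) = (4 + 5 + 2 + 1 + 7 + 3) / 6 = 22/6 = 3.6667
  mean(B) = (3 + 1 + 2 + 1 + 6 + 5) / 6 = 18/6 = 3

Step 2 — sample covariance S[i,j] = (1/(n-1)) · Σ_k (x_{k,i} - mean_i) · (x_{k,j} - mean_j), with n-1 = 5.
  S[A,A] = ((0.3333)·(0.3333) + (1.3333)·(1.3333) + (-1.6667)·(-1.6667) + (-2.6667)·(-2.6667) + (3.3333)·(3.3333) + (-0.6667)·(-0.6667)) / 5 = 23.3333/5 = 4.6667
  S[A,B] = ((0.3333)·(0) + (1.3333)·(-2) + (-1.6667)·(-1) + (-2.6667)·(-2) + (3.3333)·(3) + (-0.6667)·(2)) / 5 = 13/5 = 2.6
  S[B,B] = ((0)·(0) + (-2)·(-2) + (-1)·(-1) + (-2)·(-2) + (3)·(3) + (2)·(2)) / 5 = 22/5 = 4.4

S is symmetric (S[j,i] = S[i,j]). Assembling:

S = [[4.6667, 2.6],
 [2.6, 4.4]]


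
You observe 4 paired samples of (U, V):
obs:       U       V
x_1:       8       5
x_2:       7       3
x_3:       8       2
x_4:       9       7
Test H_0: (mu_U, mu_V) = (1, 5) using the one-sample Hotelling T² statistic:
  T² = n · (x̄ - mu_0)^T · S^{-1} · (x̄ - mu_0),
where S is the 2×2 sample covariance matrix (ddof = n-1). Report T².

Step 1 — sample mean vector:
  mean(U) = (8 + 7 + 8 + 9) / 4 = 32/4 = 8
  mean(V) = (5 + 3 + 2 + 7) / 4 = 17/4 = 4.25
  x̄ = (8, 4.25),  deviation x̄ - mu_0 = (8, 4.25) - (1, 5) = (7, -0.75).

Step 2 — sample covariance matrix, S[i,j] = (1/(n-1)) · Σ_k (x_{k,i} - mean_i) · (x_{k,j} - mean_j), divisor n-1 = 3:
  S[U,U] = ((0)·(0) + (-1)·(-1) + (0)·(0) + (1)·(1)) / 3 = 2/3 = 0.6667
  S[U,V] = ((0)·(0.75) + (-1)·(-1.25) + (0)·(-2.25) + (1)·(2.75)) / 3 = 4/3 = 1.3333
  S[V,V] = ((0.75)·(0.75) + (-1.25)·(-1.25) + (-2.25)·(-2.25) + (2.75)·(2.75)) / 3 = 14.75/3 = 4.9167
  S = [[0.6667, 1.3333],
 [1.3333, 4.9167]].

Step 3 — invert S. det(S) = 0.6667·4.9167 - (1.3333)² = 1.5.
  S^{-1} = (1/det) · [[d, -b], [-b, a]] = [[3.2778, -0.8889],
 [-0.8889, 0.4444]].

Step 4 — quadratic form (x̄ - mu_0)^T · S^{-1} · (x̄ - mu_0):
  S^{-1} · (x̄ - mu_0) = (23.6111, -6.5556),
  (x̄ - mu_0)^T · [...] = (7)·(23.6111) + (-0.75)·(-6.5556) = 170.1944.

Step 5 — scale by n: T² = 4 · 170.1944 = 680.7778.

T² ≈ 680.7778


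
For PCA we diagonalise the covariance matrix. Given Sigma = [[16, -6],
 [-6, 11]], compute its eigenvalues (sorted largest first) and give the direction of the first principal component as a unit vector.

Step 1 — characteristic polynomial of 2×2 Sigma:
  det(Sigma - λI) = λ² - trace · λ + det = 0.
  trace = 16 + 11 = 27, det = 16·11 - (-6)² = 140.
Step 2 — discriminant:
  Δ = trace² - 4·det = 729 - 560 = 169.
Step 3 — eigenvalues:
  λ = (trace ± √Δ)/2 = (27 ± 13)/2,
  λ_1 = 20,  λ_2 = 7.

Step 4 — unit eigenvector for λ_1: solve (Sigma - λ_1 I)v = 0. First row:
  (16 - 20)·v_x + (-6)·v_y = 0, i.e. (-4)·v_x + (-6)·v_y = 0,
  so v ∝ (b, λ_1 - a) = (-6, 4); multiply by -1 so the first entry is positive: u = (6, -4).
  ||u|| = √((6)² + (-4)²) = √(52) ≈ 7.2111,
  v_1 = u/||u|| ≈ (0.8321, -0.5547) (||v_1|| = 1).

λ_1 = 20,  λ_2 = 7;  v_1 ≈ (0.8321, -0.5547)


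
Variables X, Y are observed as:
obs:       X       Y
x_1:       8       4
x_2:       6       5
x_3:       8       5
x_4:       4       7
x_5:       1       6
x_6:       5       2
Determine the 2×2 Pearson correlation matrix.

Step 1 — column means:
  mean(X) = (8 + 6 + 8 + 4 + 1 + 5) / 6 = 32/6 = 5.3333
  mean(Y) = (4 + 5 + 5 + 7 + 6 + 2) / 6 = 29/6 = 4.8333

Step 2 — sample variances and covariances s[i,j] = (1/(n-1)) · Σ_k (x_{k,i} - mean_i) · (x_{k,j} - mean_j), with n-1 = 5:
  s[X,X] = ((2.6667)·(2.6667) + (0.6667)·(0.6667) + (2.6667)·(2.6667) + (-1.3333)·(-1.3333) + (-4.3333)·(-4.3333) + (-0.3333)·(-0.3333)) / 5 = 35.3333/5 = 7.0667
  s[X,Y] = ((2.6667)·(-0.8333) + (0.6667)·(0.1667) + (2.6667)·(0.1667) + (-1.3333)·(2.1667) + (-4.3333)·(1.1667) + (-0.3333)·(-2.8333)) / 5 = -8.6667/5 = -1.7333
  s[Y,Y] = ((-0.8333)·(-0.8333) + (0.1667)·(0.1667) + (0.1667)·(0.1667) + (2.1667)·(2.1667) + (1.1667)·(1.1667) + (-2.8333)·(-2.8333)) / 5 = 14.8333/5 = 2.9667
  Sample standard deviations s_i = √(s[i,i]):
  s(X) = √(7.0667) = 2.6583
  s(Y) = √(2.9667) = 1.7224

Step 3 — r_{ij} = s_{ij} / (s_i · s_j):
  r[X,X] = 1 (diagonal).
  r[X,Y] = -1.7333 / (2.6583 · 1.7224) = -1.7333 / 4.5787 = -0.3786
  r[Y,Y] = 1 (diagonal).

R is symmetric with unit diagonal. Assembling:

R = [[1, -0.3786],
 [-0.3786, 1]]


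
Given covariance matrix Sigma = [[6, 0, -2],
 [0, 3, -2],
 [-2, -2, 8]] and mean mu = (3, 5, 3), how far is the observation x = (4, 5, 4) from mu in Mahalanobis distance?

Step 1 — centre the observation: (x - mu) = (1, 0, 1).

Step 2 — invert Sigma (cofactor / det for 3×3, or solve directly):
  Sigma^{-1} = [[0.1852, 0.037, 0.0556],
 [0.037, 0.4074, 0.1111],
 [0.0556, 0.1111, 0.1667]].

Step 3 — form the quadratic (x - mu)^T · Sigma^{-1} · (x - mu):
  Sigma^{-1} · (x - mu) = (0.2407, 0.1481, 0.2222).
  (x - mu)^T · [Sigma^{-1} · (x - mu)] = (1)·(0.2407) + (0)·(0.1481) + (1)·(0.2222) = 0.463.

Step 4 — take square root: d = √(0.463) ≈ 0.6804.

d(x, mu) = √(0.463) ≈ 0.6804


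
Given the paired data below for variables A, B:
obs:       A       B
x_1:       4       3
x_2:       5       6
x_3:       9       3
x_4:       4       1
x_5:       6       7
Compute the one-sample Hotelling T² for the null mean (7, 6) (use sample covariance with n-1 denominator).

Step 1 — sample mean vector:
  mean(A) = (4 + 5 + 9 + 4 + 6) / 5 = 28/5 = 5.6
  mean(B) = (3 + 6 + 3 + 1 + 7) / 5 = 20/5 = 4
  x̄ = (5.6, 4),  deviation x̄ - mu_0 = (5.6, 4) - (7, 6) = (-1.4, -2).

Step 2 — sample covariance matrix, S[i,j] = (1/(n-1)) · Σ_k (x_{k,i} - mean_i) · (x_{k,j} - mean_j), divisor n-1 = 4:
  S[A,A] = ((-1.6)·(-1.6) + (-0.6)·(-0.6) + (3.4)·(3.4) + (-1.6)·(-1.6) + (0.4)·(0.4)) / 4 = 17.2/4 = 4.3
  S[A,B] = ((-1.6)·(-1) + (-0.6)·(2) + (3.4)·(-1) + (-1.6)·(-3) + (0.4)·(3)) / 4 = 3/4 = 0.75
  S[B,B] = ((-1)·(-1) + (2)·(2) + (-1)·(-1) + (-3)·(-3) + (3)·(3)) / 4 = 24/4 = 6
  S = [[4.3, 0.75],
 [0.75, 6]].

Step 3 — invert S. det(S) = 4.3·6 - (0.75)² = 25.2375.
  S^{-1} = (1/det) · [[d, -b], [-b, a]] = [[0.2377, -0.0297],
 [-0.0297, 0.1704]].

Step 4 — quadratic form (x̄ - mu_0)^T · S^{-1} · (x̄ - mu_0):
  S^{-1} · (x̄ - mu_0) = (-0.2734, -0.2992),
  (x̄ - mu_0)^T · [...] = (-1.4)·(-0.2734) + (-2)·(-0.2992) = 0.9811.

Step 5 — scale by n: T² = 5 · 0.9811 = 4.9054.

T² ≈ 4.9054


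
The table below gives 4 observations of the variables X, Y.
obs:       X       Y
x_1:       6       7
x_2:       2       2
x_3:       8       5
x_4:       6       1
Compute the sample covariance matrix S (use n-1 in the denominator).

Step 1 — column means:
  mean(X) = (6 + 2 + 8 + 6) / 4 = 22/4 = 5.5
  mean(Y) = (7 + 2 + 5 + 1) / 4 = 15/4 = 3.75

Step 2 — sample covariance S[i,j] = (1/(n-1)) · Σ_k (x_{k,i} - mean_i) · (x_{k,j} - mean_j), with n-1 = 3.
  S[X,X] = ((0.5)·(0.5) + (-3.5)·(-3.5) + (2.5)·(2.5) + (0.5)·(0.5)) / 3 = 19/3 = 6.3333
  S[X,Y] = ((0.5)·(3.25) + (-3.5)·(-1.75) + (2.5)·(1.25) + (0.5)·(-2.75)) / 3 = 9.5/3 = 3.1667
  S[Y,Y] = ((3.25)·(3.25) + (-1.75)·(-1.75) + (1.25)·(1.25) + (-2.75)·(-2.75)) / 3 = 22.75/3 = 7.5833

S is symmetric (S[j,i] = S[i,j]). Assembling:

S = [[6.3333, 3.1667],
 [3.1667, 7.5833]]


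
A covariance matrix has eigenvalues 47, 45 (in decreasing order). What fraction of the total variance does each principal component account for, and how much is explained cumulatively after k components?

Step 1 — total variance = trace(Sigma) = Σ λ_i = 47 + 45 = 92.

Step 2 — fraction explained by component i = λ_i / Σ λ:
  PC1: 47/92 = 0.5109
  PC2: 45/92 = 0.4891

Step 3 — cumulative fraction after k components = (λ_1 + ... + λ_k) / Σ λ:
  k = 1: 47/92 = 0.5109
  k = 2: (47 + 45)/92 = 92/92 = 1

Summary (fraction, with percent):

explained: PC1 0.5109 (51.09%), PC2 0.4891 (48.91%);  cumulative: 0.5109, 1


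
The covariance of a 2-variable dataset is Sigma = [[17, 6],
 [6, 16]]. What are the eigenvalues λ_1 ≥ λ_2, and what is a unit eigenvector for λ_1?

Step 1 — characteristic polynomial of 2×2 Sigma:
  det(Sigma - λI) = λ² - trace · λ + det = 0.
  trace = 17 + 16 = 33, det = 17·16 - (6)² = 236.
Step 2 — discriminant:
  Δ = trace² - 4·det = 1089 - 944 = 145.
Step 3 — eigenvalues:
  λ = (trace ± √Δ)/2 = (33 ± 12.0416)/2,
  λ_1 = 22.5208,  λ_2 = 10.4792.

Step 4 — unit eigenvector for λ_1: solve (Sigma - λ_1 I)v = 0. First row:
  (17 - 22.5208)·v_x + (6)·v_y = 0, i.e. (-5.5208)·v_x + (6)·v_y = 0,
  so v ∝ (b, λ_1 - a) = (6, 5.5208) = u.
  ||u|| = √((6)² + (5.5208)²) = √(66.4792) ≈ 8.1535,
  v_1 = u/||u|| ≈ (0.7359, 0.6771) (||v_1|| = 1).

λ_1 = 22.5208,  λ_2 = 10.4792;  v_1 ≈ (0.7359, 0.6771)


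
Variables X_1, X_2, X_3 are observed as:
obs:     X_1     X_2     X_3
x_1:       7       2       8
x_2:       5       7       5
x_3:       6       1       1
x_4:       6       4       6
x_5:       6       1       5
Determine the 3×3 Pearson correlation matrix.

Step 1 — column means:
  mean(X_1) = (7 + 5 + 6 + 6 + 6) / 5 = 30/5 = 6
  mean(X_2) = (2 + 7 + 1 + 4 + 1) / 5 = 15/5 = 3
  mean(X_3) = (8 + 5 + 1 + 6 + 5) / 5 = 25/5 = 5

Step 2 — sample variances and covariances s[i,j] = (1/(n-1)) · Σ_k (x_{k,i} - mean_i) · (x_{k,j} - mean_j), with n-1 = 4:
  s[X_1,X_1] = ((1)·(1) + (-1)·(-1) + (0)·(0) + (0)·(0) + (0)·(0)) / 4 = 2/4 = 0.5
  s[X_1,X_2] = ((1)·(-1) + (-1)·(4) + (0)·(-2) + (0)·(1) + (0)·(-2)) / 4 = -5/4 = -1.25
  s[X_1,X_3] = ((1)·(3) + (-1)·(0) + (0)·(-4) + (0)·(1) + (0)·(0)) / 4 = 3/4 = 0.75
  s[X_2,X_2] = ((-1)·(-1) + (4)·(4) + (-2)·(-2) + (1)·(1) + (-2)·(-2)) / 4 = 26/4 = 6.5
  s[X_2,X_3] = ((-1)·(3) + (4)·(0) + (-2)·(-4) + (1)·(1) + (-2)·(0)) / 4 = 6/4 = 1.5
  s[X_3,X_3] = ((3)·(3) + (0)·(0) + (-4)·(-4) + (1)·(1) + (0)·(0)) / 4 = 26/4 = 6.5
  Sample standard deviations s_i = √(s[i,i]):
  s(X_1) = √(0.5) = 0.7071
  s(X_2) = √(6.5) = 2.5495
  s(X_3) = √(6.5) = 2.5495

Step 3 — r_{ij} = s_{ij} / (s_i · s_j):
  r[X_1,X_1] = 1 (diagonal).
  r[X_1,X_2] = -1.25 / (0.7071 · 2.5495) = -1.25 / 1.8028 = -0.6934
  r[X_1,X_3] = 0.75 / (0.7071 · 2.5495) = 0.75 / 1.8028 = 0.416
  r[X_2,X_2] = 1 (diagonal).
  r[X_2,X_3] = 1.5 / (2.5495 · 2.5495) = 1.5 / 6.5 = 0.2308
  r[X_3,X_3] = 1 (diagonal).

R is symmetric with unit diagonal. Assembling:

R = [[1, -0.6934, 0.416],
 [-0.6934, 1, 0.2308],
 [0.416, 0.2308, 1]]


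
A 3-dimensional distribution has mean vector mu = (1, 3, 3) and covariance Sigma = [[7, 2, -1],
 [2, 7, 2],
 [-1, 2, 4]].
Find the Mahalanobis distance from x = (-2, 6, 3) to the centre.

Step 1 — centre the observation: (x - mu) = (-3, 3, 0).

Step 2 — invert Sigma (cofactor / det for 3×3, or solve directly):
  Sigma^{-1} = [[0.1752, -0.073, 0.0803],
 [-0.073, 0.1971, -0.1168],
 [0.0803, -0.1168, 0.3285]].

Step 3 — form the quadratic (x - mu)^T · Sigma^{-1} · (x - mu):
  Sigma^{-1} · (x - mu) = (-0.7445, 0.8102, -0.5912).
  (x - mu)^T · [Sigma^{-1} · (x - mu)] = (-3)·(-0.7445) + (3)·(0.8102) + (0)·(-0.5912) = 4.6642.

Step 4 — take square root: d = √(4.6642) ≈ 2.1597.

d(x, mu) = √(4.6642) ≈ 2.1597


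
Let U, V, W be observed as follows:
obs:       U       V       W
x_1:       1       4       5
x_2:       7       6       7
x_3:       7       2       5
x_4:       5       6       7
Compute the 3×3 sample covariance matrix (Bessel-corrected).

Step 1 — column means:
  mean(U) = (1 + 7 + 7 + 5) / 4 = 20/4 = 5
  mean(V) = (4 + 6 + 2 + 6) / 4 = 18/4 = 4.5
  mean(W) = (5 + 7 + 5 + 7) / 4 = 24/4 = 6

Step 2 — sample covariance S[i,j] = (1/(n-1)) · Σ_k (x_{k,i} - mean_i) · (x_{k,j} - mean_j), with n-1 = 3.
  S[U,U] = ((-4)·(-4) + (2)·(2) + (2)·(2) + (0)·(0)) / 3 = 24/3 = 8
  S[U,V] = ((-4)·(-0.5) + (2)·(1.5) + (2)·(-2.5) + (0)·(1.5)) / 3 = 0/3 = 0
  S[U,W] = ((-4)·(-1) + (2)·(1) + (2)·(-1) + (0)·(1)) / 3 = 4/3 = 1.3333
  S[V,V] = ((-0.5)·(-0.5) + (1.5)·(1.5) + (-2.5)·(-2.5) + (1.5)·(1.5)) / 3 = 11/3 = 3.6667
  S[V,W] = ((-0.5)·(-1) + (1.5)·(1) + (-2.5)·(-1) + (1.5)·(1)) / 3 = 6/3 = 2
  S[W,W] = ((-1)·(-1) + (1)·(1) + (-1)·(-1) + (1)·(1)) / 3 = 4/3 = 1.3333

S is symmetric (S[j,i] = S[i,j]). Assembling:

S = [[8, 0, 1.3333],
 [0, 3.6667, 2],
 [1.3333, 2, 1.3333]]


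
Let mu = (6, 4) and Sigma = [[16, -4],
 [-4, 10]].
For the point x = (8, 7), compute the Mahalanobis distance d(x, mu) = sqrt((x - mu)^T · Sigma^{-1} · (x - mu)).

Step 1 — centre the observation: (x - mu) = (2, 3).

Step 2 — invert Sigma. det(Sigma) = 16·10 - (-4)² = 144.
  Sigma^{-1} = (1/det) · [[d, -b], [-b, a]] = [[0.0694, 0.0278],
 [0.0278, 0.1111]].

Step 3 — form the quadratic (x - mu)^T · Sigma^{-1} · (x - mu):
  Sigma^{-1} · (x - mu) = (0.2222, 0.3889).
  (x - mu)^T · [Sigma^{-1} · (x - mu)] = (2)·(0.2222) + (3)·(0.3889) = 1.6111.

Step 4 — take square root: d = √(1.6111) ≈ 1.2693.

d(x, mu) = √(1.6111) ≈ 1.2693


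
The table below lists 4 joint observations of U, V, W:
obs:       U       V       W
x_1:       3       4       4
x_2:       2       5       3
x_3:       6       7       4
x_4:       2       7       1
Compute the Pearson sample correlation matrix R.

Step 1 — column means:
  mean(U) = (3 + 2 + 6 + 2) / 4 = 13/4 = 3.25
  mean(V) = (4 + 5 + 7 + 7) / 4 = 23/4 = 5.75
  mean(W) = (4 + 3 + 4 + 1) / 4 = 12/4 = 3

Step 2 — sample variances and covariances s[i,j] = (1/(n-1)) · Σ_k (x_{k,i} - mean_i) · (x_{k,j} - mean_j), with n-1 = 3:
  s[U,U] = ((-0.25)·(-0.25) + (-1.25)·(-1.25) + (2.75)·(2.75) + (-1.25)·(-1.25)) / 3 = 10.75/3 = 3.5833
  s[U,V] = ((-0.25)·(-1.75) + (-1.25)·(-0.75) + (2.75)·(1.25) + (-1.25)·(1.25)) / 3 = 3.25/3 = 1.0833
  s[U,W] = ((-0.25)·(1) + (-1.25)·(0) + (2.75)·(1) + (-1.25)·(-2)) / 3 = 5/3 = 1.6667
  s[V,V] = ((-1.75)·(-1.75) + (-0.75)·(-0.75) + (1.25)·(1.25) + (1.25)·(1.25)) / 3 = 6.75/3 = 2.25
  s[V,W] = ((-1.75)·(1) + (-0.75)·(0) + (1.25)·(1) + (1.25)·(-2)) / 3 = -3/3 = -1
  s[W,W] = ((1)·(1) + (0)·(0) + (1)·(1) + (-2)·(-2)) / 3 = 6/3 = 2
  Sample standard deviations s_i = √(s[i,i]):
  s(U) = √(3.5833) = 1.893
  s(V) = √(2.25) = 1.5
  s(W) = √(2) = 1.4142

Step 3 — r_{ij} = s_{ij} / (s_i · s_j):
  r[U,U] = 1 (diagonal).
  r[U,V] = 1.0833 / (1.893 · 1.5) = 1.0833 / 2.8395 = 0.3815
  r[U,W] = 1.6667 / (1.893 · 1.4142) = 1.6667 / 2.6771 = 0.6226
  r[V,V] = 1 (diagonal).
  r[V,W] = -1 / (1.5 · 1.4142) = -1 / 2.1213 = -0.4714
  r[W,W] = 1 (diagonal).

R is symmetric with unit diagonal. Assembling:

R = [[1, 0.3815, 0.6226],
 [0.3815, 1, -0.4714],
 [0.6226, -0.4714, 1]]


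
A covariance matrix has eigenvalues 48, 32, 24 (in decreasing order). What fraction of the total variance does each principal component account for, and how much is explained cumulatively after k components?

Step 1 — total variance = trace(Sigma) = Σ λ_i = 48 + 32 + 24 = 104.

Step 2 — fraction explained by component i = λ_i / Σ λ:
  PC1: 48/104 = 0.4615
  PC2: 32/104 = 0.3077
  PC3: 24/104 = 0.2308

Step 3 — cumulative fraction after k components = (λ_1 + ... + λ_k) / Σ λ:
  k = 1: 48/104 = 0.4615
  k = 2: (48 + 32)/104 = 80/104 = 0.7692
  k = 3: (48 + 32 + 24)/104 = 104/104 = 1

Summary (fraction, with percent):

explained: PC1 0.4615 (46.15%), PC2 0.3077 (30.77%), PC3 0.2308 (23.08%);  cumulative: 0.4615, 0.7692, 1


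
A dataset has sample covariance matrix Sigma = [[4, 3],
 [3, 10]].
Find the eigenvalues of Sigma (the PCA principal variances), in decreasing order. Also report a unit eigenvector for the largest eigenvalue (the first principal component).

Step 1 — characteristic polynomial of 2×2 Sigma:
  det(Sigma - λI) = λ² - trace · λ + det = 0.
  trace = 4 + 10 = 14, det = 4·10 - (3)² = 31.
Step 2 — discriminant:
  Δ = trace² - 4·det = 196 - 124 = 72.
Step 3 — eigenvalues:
  λ = (trace ± √Δ)/2 = (14 ± 8.4853)/2,
  λ_1 = 11.2426,  λ_2 = 2.7574.

Step 4 — unit eigenvector for λ_1: solve (Sigma - λ_1 I)v = 0. First row:
  (4 - 11.2426)·v_x + (3)·v_y = 0, i.e. (-7.2426)·v_x + (3)·v_y = 0,
  so v ∝ (b, λ_1 - a) = (3, 7.2426) = u.
  ||u|| = √((3)² + (7.2426)²) = √(61.4558) ≈ 7.8394,
  v_1 = u/||u|| ≈ (0.3827, 0.9239) (||v_1|| = 1).

λ_1 = 11.2426,  λ_2 = 2.7574;  v_1 ≈ (0.3827, 0.9239)


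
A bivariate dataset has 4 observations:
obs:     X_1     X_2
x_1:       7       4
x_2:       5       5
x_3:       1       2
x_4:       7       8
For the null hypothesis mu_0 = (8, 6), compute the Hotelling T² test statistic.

Step 1 — sample mean vector:
  mean(X_1) = (7 + 5 + 1 + 7) / 4 = 20/4 = 5
  mean(X_2) = (4 + 5 + 2 + 8) / 4 = 19/4 = 4.75
  x̄ = (5, 4.75),  deviation x̄ - mu_0 = (5, 4.75) - (8, 6) = (-3, -1.25).

Step 2 — sample covariance matrix, S[i,j] = (1/(n-1)) · Σ_k (x_{k,i} - mean_i) · (x_{k,j} - mean_j), divisor n-1 = 3:
  S[X_1,X_1] = ((2)·(2) + (0)·(0) + (-4)·(-4) + (2)·(2)) / 3 = 24/3 = 8
  S[X_1,X_2] = ((2)·(-0.75) + (0)·(0.25) + (-4)·(-2.75) + (2)·(3.25)) / 3 = 16/3 = 5.3333
  S[X_2,X_2] = ((-0.75)·(-0.75) + (0.25)·(0.25) + (-2.75)·(-2.75) + (3.25)·(3.25)) / 3 = 18.75/3 = 6.25
  S = [[8, 5.3333],
 [5.3333, 6.25]].

Step 3 — invert S. det(S) = 8·6.25 - (5.3333)² = 21.5556.
  S^{-1} = (1/det) · [[d, -b], [-b, a]] = [[0.2899, -0.2474],
 [-0.2474, 0.3711]].

Step 4 — quadratic form (x̄ - mu_0)^T · S^{-1} · (x̄ - mu_0):
  S^{-1} · (x̄ - mu_0) = (-0.5606, 0.2784),
  (x̄ - mu_0)^T · [...] = (-3)·(-0.5606) + (-1.25)·(0.2784) = 1.3338.

Step 5 — scale by n: T² = 4 · 1.3338 = 5.3351.

T² ≈ 5.3351


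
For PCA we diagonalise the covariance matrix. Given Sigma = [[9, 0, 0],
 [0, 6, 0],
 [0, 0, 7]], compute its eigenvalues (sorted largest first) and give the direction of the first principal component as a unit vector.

Step 1 — characteristic polynomial p(λ) = det(λI - Sigma) = λ³ - tr·λ² + c_1·λ - det, where tr = trace, c_1 = sum of the principal 2×2 minors, det = det(Sigma):
  tr = 9 + 6 + 7 = 22,
  c_1 = (9·6 - (0)²) + (9·7 - (0)²) + (6·7 - (0)²) = 54 + 63 + 42 = 159,
  det = 9·(6·7 - (0)²) - (0)·((0)·7 - (0)·(0)) + (0)·((0)·(0) - 6·(0)) = 9·(42) - (0)·(0) + (0)·(0) = 378.
  So p(λ) = λ³ - 22λ² + 159λ - 378.
Step 2 — look for an integer root (rational root theorem: any rational root is an integer divisor of 378). Testing λ = 6:
  p(6) = 216 - 792 + 954 - 378 = 0  ✓
  Dividing out (λ - 6): p(λ) = (λ - 6)(λ² - 16λ + 63).
Step 3 — remaining eigenvalues from the quadratic λ² - 16λ + 63 = 0:
  Δ = 16² - 4·63 = 256 - 252 = 4,  λ = (16 ± √4)/2 = (16 ± 2)/2 = 9 or 7.
  Sorted: λ_1 = 9,  λ_2 = 7,  λ_3 = 6  (check: sum = 22 = tr ✓).

Step 4 — unit eigenvector for λ_1 = 9: v spans the null space of (Sigma - λ_1 I), whose rows are
  r_1 = (0, 0, 0),  r_2 = (0, -3, 0),  r_3 = (0, 0, -2).
  v is orthogonal to every row, so take v ∝ r_2 × r_3 = ((-3)·(-2) - (0)·(0), (0)·(0) - (0)·(-2), (0)·(0) - (-3)·(0)) = (6, 0, 0).
  Rescale (divide by 6): u = (1, 0, 0).
  ||u|| = √((1)² + (0)² + (0)²) = √(1) = 1,  v_1 = u/||u|| ≈ (1, 0, 0) (||v_1|| = 1).

λ_1 = 9,  λ_2 = 7,  λ_3 = 6;  v_1 ≈ (1, 0, 0)


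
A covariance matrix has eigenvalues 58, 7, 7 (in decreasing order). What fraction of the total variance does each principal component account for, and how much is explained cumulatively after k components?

Step 1 — total variance = trace(Sigma) = Σ λ_i = 58 + 7 + 7 = 72.

Step 2 — fraction explained by component i = λ_i / Σ λ:
  PC1: 58/72 = 0.8056
  PC2: 7/72 = 0.0972
  PC3: 7/72 = 0.0972

Step 3 — cumulative fraction after k components = (λ_1 + ... + λ_k) / Σ λ:
  k = 1: 58/72 = 0.8056
  k = 2: (58 + 7)/72 = 65/72 = 0.9028
  k = 3: (58 + 7 + 7)/72 = 72/72 = 1

Summary (fraction, with percent):

explained: PC1 0.8056 (80.56%), PC2 0.0972 (9.72%), PC3 0.0972 (9.72%);  cumulative: 0.8056, 0.9028, 1


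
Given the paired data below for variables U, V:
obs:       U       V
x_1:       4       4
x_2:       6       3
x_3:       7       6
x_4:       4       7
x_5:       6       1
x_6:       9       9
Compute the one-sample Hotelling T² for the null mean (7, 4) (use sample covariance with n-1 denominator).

Step 1 — sample mean vector:
  mean(U) = (4 + 6 + 7 + 4 + 6 + 9) / 6 = 36/6 = 6
  mean(V) = (4 + 3 + 6 + 7 + 1 + 9) / 6 = 30/6 = 5
  x̄ = (6, 5),  deviation x̄ - mu_0 = (6, 5) - (7, 4) = (-1, 1).

Step 2 — sample covariance matrix, S[i,j] = (1/(n-1)) · Σ_k (x_{k,i} - mean_i) · (x_{k,j} - mean_j), divisor n-1 = 5:
  S[U,U] = ((-2)·(-2) + (0)·(0) + (1)·(1) + (-2)·(-2) + (0)·(0) + (3)·(3)) / 5 = 18/5 = 3.6
  S[U,V] = ((-2)·(-1) + (0)·(-2) + (1)·(1) + (-2)·(2) + (0)·(-4) + (3)·(4)) / 5 = 11/5 = 2.2
  S[V,V] = ((-1)·(-1) + (-2)·(-2) + (1)·(1) + (2)·(2) + (-4)·(-4) + (4)·(4)) / 5 = 42/5 = 8.4
  S = [[3.6, 2.2],
 [2.2, 8.4]].

Step 3 — invert S. det(S) = 3.6·8.4 - (2.2)² = 25.4.
  S^{-1} = (1/det) · [[d, -b], [-b, a]] = [[0.3307, -0.0866],
 [-0.0866, 0.1417]].

Step 4 — quadratic form (x̄ - mu_0)^T · S^{-1} · (x̄ - mu_0):
  S^{-1} · (x̄ - mu_0) = (-0.4173, 0.2283),
  (x̄ - mu_0)^T · [...] = (-1)·(-0.4173) + (1)·(0.2283) = 0.6457.

Step 5 — scale by n: T² = 6 · 0.6457 = 3.874.

T² ≈ 3.874


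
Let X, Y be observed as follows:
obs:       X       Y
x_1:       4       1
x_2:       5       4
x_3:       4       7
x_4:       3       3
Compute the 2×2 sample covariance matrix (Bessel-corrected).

Step 1 — column means:
  mean(X) = (4 + 5 + 4 + 3) / 4 = 16/4 = 4
  mean(Y) = (1 + 4 + 7 + 3) / 4 = 15/4 = 3.75

Step 2 — sample covariance S[i,j] = (1/(n-1)) · Σ_k (x_{k,i} - mean_i) · (x_{k,j} - mean_j), with n-1 = 3.
  S[X,X] = ((0)·(0) + (1)·(1) + (0)·(0) + (-1)·(-1)) / 3 = 2/3 = 0.6667
  S[X,Y] = ((0)·(-2.75) + (1)·(0.25) + (0)·(3.25) + (-1)·(-0.75)) / 3 = 1/3 = 0.3333
  S[Y,Y] = ((-2.75)·(-2.75) + (0.25)·(0.25) + (3.25)·(3.25) + (-0.75)·(-0.75)) / 3 = 18.75/3 = 6.25

S is symmetric (S[j,i] = S[i,j]). Assembling:

S = [[0.6667, 0.3333],
 [0.3333, 6.25]]


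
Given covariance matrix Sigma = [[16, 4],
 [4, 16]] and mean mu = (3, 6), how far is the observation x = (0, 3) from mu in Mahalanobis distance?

Step 1 — centre the observation: (x - mu) = (-3, -3).

Step 2 — invert Sigma. det(Sigma) = 16·16 - (4)² = 240.
  Sigma^{-1} = (1/det) · [[d, -b], [-b, a]] = [[0.0667, -0.0167],
 [-0.0167, 0.0667]].

Step 3 — form the quadratic (x - mu)^T · Sigma^{-1} · (x - mu):
  Sigma^{-1} · (x - mu) = (-0.15, -0.15).
  (x - mu)^T · [Sigma^{-1} · (x - mu)] = (-3)·(-0.15) + (-3)·(-0.15) = 0.9.

Step 4 — take square root: d = √(0.9) ≈ 0.9487.

d(x, mu) = √(0.9) ≈ 0.9487


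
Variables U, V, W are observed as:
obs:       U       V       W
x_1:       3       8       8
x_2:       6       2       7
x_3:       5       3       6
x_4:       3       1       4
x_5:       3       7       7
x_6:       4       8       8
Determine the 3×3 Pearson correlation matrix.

Step 1 — column means:
  mean(U) = (3 + 6 + 5 + 3 + 3 + 4) / 6 = 24/6 = 4
  mean(V) = (8 + 2 + 3 + 1 + 7 + 8) / 6 = 29/6 = 4.8333
  mean(W) = (8 + 7 + 6 + 4 + 7 + 8) / 6 = 40/6 = 6.6667

Step 2 — sample variances and covariances s[i,j] = (1/(n-1)) · Σ_k (x_{k,i} - mean_i) · (x_{k,j} - mean_j), with n-1 = 5:
  s[U,U] = ((-1)·(-1) + (2)·(2) + (1)·(1) + (-1)·(-1) + (-1)·(-1) + (0)·(0)) / 5 = 8/5 = 1.6
  s[U,V] = ((-1)·(3.1667) + (2)·(-2.8333) + (1)·(-1.8333) + (-1)·(-3.8333) + (-1)·(2.1667) + (0)·(3.1667)) / 5 = -9/5 = -1.8
  s[U,W] = ((-1)·(1.3333) + (2)·(0.3333) + (1)·(-0.6667) + (-1)·(-2.6667) + (-1)·(0.3333) + (0)·(1.3333)) / 5 = 1/5 = 0.2
  s[V,V] = ((3.1667)·(3.1667) + (-2.8333)·(-2.8333) + (-1.8333)·(-1.8333) + (-3.8333)·(-3.8333) + (2.1667)·(2.1667) + (3.1667)·(3.1667)) / 5 = 50.8333/5 = 10.1667
  s[V,W] = ((3.1667)·(1.3333) + (-2.8333)·(0.3333) + (-1.8333)·(-0.6667) + (-3.8333)·(-2.6667) + (2.1667)·(0.3333) + (3.1667)·(1.3333)) / 5 = 19.6667/5 = 3.9333
  s[W,W] = ((1.3333)·(1.3333) + (0.3333)·(0.3333) + (-0.6667)·(-0.6667) + (-2.6667)·(-2.6667) + (0.3333)·(0.3333) + (1.3333)·(1.3333)) / 5 = 11.3333/5 = 2.2667
  Sample standard deviations s_i = √(s[i,i]):
  s(U) = √(1.6) = 1.2649
  s(V) = √(10.1667) = 3.1885
  s(W) = √(2.2667) = 1.5055

Step 3 — r_{ij} = s_{ij} / (s_i · s_j):
  r[U,U] = 1 (diagonal).
  r[U,V] = -1.8 / (1.2649 · 3.1885) = -1.8 / 4.0332 = -0.4463
  r[U,W] = 0.2 / (1.2649 · 1.5055) = 0.2 / 1.9044 = 0.105
  r[V,V] = 1 (diagonal).
  r[V,W] = 3.9333 / (3.1885 · 1.5055) = 3.9333 / 4.8005 = 0.8194
  r[W,W] = 1 (diagonal).

R is symmetric with unit diagonal. Assembling:

R = [[1, -0.4463, 0.105],
 [-0.4463, 1, 0.8194],
 [0.105, 0.8194, 1]]


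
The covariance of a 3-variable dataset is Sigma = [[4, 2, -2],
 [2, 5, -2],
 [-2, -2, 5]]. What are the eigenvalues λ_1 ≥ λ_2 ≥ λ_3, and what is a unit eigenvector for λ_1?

Step 1 — characteristic polynomial p(λ) = det(λI - Sigma) = λ³ - tr·λ² + c_1·λ - det, where tr = trace, c_1 = sum of the principal 2×2 minors, det = det(Sigma):
  tr = 4 + 5 + 5 = 14,
  c_1 = (4·5 - (2)²) + (4·5 - (-2)²) + (5·5 - (-2)²) = 16 + 16 + 21 = 53,
  det = 4·(5·5 - (-2)²) - (2)·((2)·5 - (-2)·(-2)) + (-2)·((2)·(-2) - 5·(-2)) = 4·(21) - (2)·(6) + (-2)·(6) = 60.
  So p(λ) = λ³ - 14λ² + 53λ - 60.
Step 2 — look for an integer root (rational root theorem: any rational root is an integer divisor of 60). Testing λ = 3:
  p(3) = 27 - 126 + 159 - 60 = 0  ✓
  Dividing out (λ - 3): p(λ) = (λ - 3)(λ² - 11λ + 20).
Step 3 — remaining eigenvalues from the quadratic λ² - 11λ + 20 = 0:
  Δ = 11² - 4·20 = 121 - 80 = 41,  λ = (11 ± √41)/2 = (11 ± 6.4031)/2 ≈ 8.7016 or 2.2984.
  Sorted: λ_1 = 8.7016,  λ_2 = 3,  λ_3 = 2.2984  (check: sum = 14 = tr ✓).

Step 4 — unit eigenvector for λ_1 ≈ 8.7016: v spans the null space of (Sigma - λ_1 I), whose rows are
  r_1 = (-4.7016, 2, -2),  r_2 = (2, -3.7016, -2),  r_3 = (-2, -2, -3.7016).
  v is orthogonal to every row, so take v ∝ r_1 × r_2 = ((2)·(-2) - (-2)·(-3.7016), (-2)·(2) - (-4.7016)·(-2), (-4.7016)·(-3.7016) - (2)·(2)) ≈ (-11.4031, -13.4031, 13.4031).
  Rescale (multiply by -1 so the first nonzero entry is positive): u = (11.4031, 13.4031, -13.4031).
  ||u|| = √((11.4031)² + (13.4031)² + (-13.4031)²) = √(489.3187) ≈ 22.1205,  v_1 = u/||u|| ≈ (0.5155, 0.6059, -0.6059) (||v_1|| = 1).

λ_1 = 8.7016,  λ_2 = 3,  λ_3 = 2.2984;  v_1 ≈ (0.5155, 0.6059, -0.6059)


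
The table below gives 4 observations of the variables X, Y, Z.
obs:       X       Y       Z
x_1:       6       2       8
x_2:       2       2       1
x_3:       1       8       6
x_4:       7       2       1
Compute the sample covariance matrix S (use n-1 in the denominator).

Step 1 — column means:
  mean(X) = (6 + 2 + 1 + 7) / 4 = 16/4 = 4
  mean(Y) = (2 + 2 + 8 + 2) / 4 = 14/4 = 3.5
  mean(Z) = (8 + 1 + 6 + 1) / 4 = 16/4 = 4

Step 2 — sample covariance S[i,j] = (1/(n-1)) · Σ_k (x_{k,i} - mean_i) · (x_{k,j} - mean_j), with n-1 = 3.
  S[X,X] = ((2)·(2) + (-2)·(-2) + (-3)·(-3) + (3)·(3)) / 3 = 26/3 = 8.6667
  S[X,Y] = ((2)·(-1.5) + (-2)·(-1.5) + (-3)·(4.5) + (3)·(-1.5)) / 3 = -18/3 = -6
  S[X,Z] = ((2)·(4) + (-2)·(-3) + (-3)·(2) + (3)·(-3)) / 3 = -1/3 = -0.3333
  S[Y,Y] = ((-1.5)·(-1.5) + (-1.5)·(-1.5) + (4.5)·(4.5) + (-1.5)·(-1.5)) / 3 = 27/3 = 9
  S[Y,Z] = ((-1.5)·(4) + (-1.5)·(-3) + (4.5)·(2) + (-1.5)·(-3)) / 3 = 12/3 = 4
  S[Z,Z] = ((4)·(4) + (-3)·(-3) + (2)·(2) + (-3)·(-3)) / 3 = 38/3 = 12.6667

S is symmetric (S[j,i] = S[i,j]). Assembling:

S = [[8.6667, -6, -0.3333],
 [-6, 9, 4],
 [-0.3333, 4, 12.6667]]


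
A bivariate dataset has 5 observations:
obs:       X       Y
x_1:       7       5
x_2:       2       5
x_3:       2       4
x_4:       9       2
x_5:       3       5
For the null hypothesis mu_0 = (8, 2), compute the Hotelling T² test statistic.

Step 1 — sample mean vector:
  mean(X) = (7 + 2 + 2 + 9 + 3) / 5 = 23/5 = 4.6
  mean(Y) = (5 + 5 + 4 + 2 + 5) / 5 = 21/5 = 4.2
  x̄ = (4.6, 4.2),  deviation x̄ - mu_0 = (4.6, 4.2) - (8, 2) = (-3.4, 2.2).

Step 2 — sample covariance matrix, S[i,j] = (1/(n-1)) · Σ_k (x_{k,i} - mean_i) · (x_{k,j} - mean_j), divisor n-1 = 4:
  S[X,X] = ((2.4)·(2.4) + (-2.6)·(-2.6) + (-2.6)·(-2.6) + (4.4)·(4.4) + (-1.6)·(-1.6)) / 4 = 41.2/4 = 10.3
  S[X,Y] = ((2.4)·(0.8) + (-2.6)·(0.8) + (-2.6)·(-0.2) + (4.4)·(-2.2) + (-1.6)·(0.8)) / 4 = -10.6/4 = -2.65
  S[Y,Y] = ((0.8)·(0.8) + (0.8)·(0.8) + (-0.2)·(-0.2) + (-2.2)·(-2.2) + (0.8)·(0.8)) / 4 = 6.8/4 = 1.7
  S = [[10.3, -2.65],
 [-2.65, 1.7]].

Step 3 — invert S. det(S) = 10.3·1.7 - (-2.65)² = 10.4875.
  S^{-1} = (1/det) · [[d, -b], [-b, a]] = [[0.1621, 0.2527],
 [0.2527, 0.9821]].

Step 4 — quadratic form (x̄ - mu_0)^T · S^{-1} · (x̄ - mu_0):
  S^{-1} · (x̄ - mu_0) = (0.0048, 1.3015),
  (x̄ - mu_0)^T · [...] = (-3.4)·(0.0048) + (2.2)·(1.3015) = 2.8472.

Step 5 — scale by n: T² = 5 · 2.8472 = 14.236.

T² ≈ 14.236


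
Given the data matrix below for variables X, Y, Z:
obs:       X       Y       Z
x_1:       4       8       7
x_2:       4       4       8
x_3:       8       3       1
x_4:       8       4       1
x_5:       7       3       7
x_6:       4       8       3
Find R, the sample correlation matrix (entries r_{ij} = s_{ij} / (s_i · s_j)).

Step 1 — column means:
  mean(X) = (4 + 4 + 8 + 8 + 7 + 4) / 6 = 35/6 = 5.8333
  mean(Y) = (8 + 4 + 3 + 4 + 3 + 8) / 6 = 30/6 = 5
  mean(Z) = (7 + 8 + 1 + 1 + 7 + 3) / 6 = 27/6 = 4.5

Step 2 — sample variances and covariances s[i,j] = (1/(n-1)) · Σ_k (x_{k,i} - mean_i) · (x_{k,j} - mean_j), with n-1 = 5:
  s[X,X] = ((-1.8333)·(-1.8333) + (-1.8333)·(-1.8333) + (2.1667)·(2.1667) + (2.1667)·(2.1667) + (1.1667)·(1.1667) + (-1.8333)·(-1.8333)) / 5 = 20.8333/5 = 4.1667
  s[X,Y] = ((-1.8333)·(3) + (-1.8333)·(-1) + (2.1667)·(-2) + (2.1667)·(-1) + (1.1667)·(-2) + (-1.8333)·(3)) / 5 = -18/5 = -3.6
  s[X,Z] = ((-1.8333)·(2.5) + (-1.8333)·(3.5) + (2.1667)·(-3.5) + (2.1667)·(-3.5) + (1.1667)·(2.5) + (-1.8333)·(-1.5)) / 5 = -20.5/5 = -4.1
  s[Y,Y] = ((3)·(3) + (-1)·(-1) + (-2)·(-2) + (-1)·(-1) + (-2)·(-2) + (3)·(3)) / 5 = 28/5 = 5.6
  s[Y,Z] = ((3)·(2.5) + (-1)·(3.5) + (-2)·(-3.5) + (-1)·(-3.5) + (-2)·(2.5) + (3)·(-1.5)) / 5 = 5/5 = 1
  s[Z,Z] = ((2.5)·(2.5) + (3.5)·(3.5) + (-3.5)·(-3.5) + (-3.5)·(-3.5) + (2.5)·(2.5) + (-1.5)·(-1.5)) / 5 = 51.5/5 = 10.3
  Sample standard deviations s_i = √(s[i,i]):
  s(X) = √(4.1667) = 2.0412
  s(Y) = √(5.6) = 2.3664
  s(Z) = √(10.3) = 3.2094

Step 3 — r_{ij} = s_{ij} / (s_i · s_j):
  r[X,X] = 1 (diagonal).
  r[X,Y] = -3.6 / (2.0412 · 2.3664) = -3.6 / 4.8305 = -0.7453
  r[X,Z] = -4.1 / (2.0412 · 3.2094) = -4.1 / 6.5511 = -0.6259
  r[Y,Y] = 1 (diagonal).
  r[Y,Z] = 1 / (2.3664 · 3.2094) = 1 / 7.5947 = 0.1317
  r[Z,Z] = 1 (diagonal).

R is symmetric with unit diagonal. Assembling:

R = [[1, -0.7453, -0.6259],
 [-0.7453, 1, 0.1317],
 [-0.6259, 0.1317, 1]]


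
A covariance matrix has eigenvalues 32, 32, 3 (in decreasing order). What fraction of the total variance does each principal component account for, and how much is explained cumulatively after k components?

Step 1 — total variance = trace(Sigma) = Σ λ_i = 32 + 32 + 3 = 67.

Step 2 — fraction explained by component i = λ_i / Σ λ:
  PC1: 32/67 = 0.4776
  PC2: 32/67 = 0.4776
  PC3: 3/67 = 0.0448

Step 3 — cumulative fraction after k components = (λ_1 + ... + λ_k) / Σ λ:
  k = 1: 32/67 = 0.4776
  k = 2: (32 + 32)/67 = 64/67 = 0.9552
  k = 3: (32 + 32 + 3)/67 = 67/67 = 1

Summary (fraction, with percent):

explained: PC1 0.4776 (47.76%), PC2 0.4776 (47.76%), PC3 0.0448 (4.48%);  cumulative: 0.4776, 0.9552, 1


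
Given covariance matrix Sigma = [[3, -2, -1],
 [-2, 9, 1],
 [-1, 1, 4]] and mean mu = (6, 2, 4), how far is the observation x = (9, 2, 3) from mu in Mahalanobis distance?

Step 1 — centre the observation: (x - mu) = (3, 0, -1).

Step 2 — invert Sigma (cofactor / det for 3×3, or solve directly):
  Sigma^{-1} = [[0.4167, 0.0833, 0.0833],
 [0.0833, 0.131, -0.0119],
 [0.0833, -0.0119, 0.2738]].

Step 3 — form the quadratic (x - mu)^T · Sigma^{-1} · (x - mu):
  Sigma^{-1} · (x - mu) = (1.1667, 0.2619, -0.0238).
  (x - mu)^T · [Sigma^{-1} · (x - mu)] = (3)·(1.1667) + (0)·(0.2619) + (-1)·(-0.0238) = 3.5238.

Step 4 — take square root: d = √(3.5238) ≈ 1.8772.

d(x, mu) = √(3.5238) ≈ 1.8772


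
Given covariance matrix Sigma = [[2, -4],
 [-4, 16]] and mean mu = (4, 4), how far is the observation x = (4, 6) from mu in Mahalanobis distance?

Step 1 — centre the observation: (x - mu) = (0, 2).

Step 2 — invert Sigma. det(Sigma) = 2·16 - (-4)² = 16.
  Sigma^{-1} = (1/det) · [[d, -b], [-b, a]] = [[1, 0.25],
 [0.25, 0.125]].

Step 3 — form the quadratic (x - mu)^T · Sigma^{-1} · (x - mu):
  Sigma^{-1} · (x - mu) = (0.5, 0.25).
  (x - mu)^T · [Sigma^{-1} · (x - mu)] = (0)·(0.5) + (2)·(0.25) = 0.5.

Step 4 — take square root: d = √(0.5) ≈ 0.7071.

d(x, mu) = √(0.5) ≈ 0.7071


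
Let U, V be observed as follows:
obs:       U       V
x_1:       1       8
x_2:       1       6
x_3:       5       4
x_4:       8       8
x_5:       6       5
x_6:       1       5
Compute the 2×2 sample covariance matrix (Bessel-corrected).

Step 1 — column means:
  mean(U) = (1 + 1 + 5 + 8 + 6 + 1) / 6 = 22/6 = 3.6667
  mean(V) = (8 + 6 + 4 + 8 + 5 + 5) / 6 = 36/6 = 6

Step 2 — sample covariance S[i,j] = (1/(n-1)) · Σ_k (x_{k,i} - mean_i) · (x_{k,j} - mean_j), with n-1 = 5.
  S[U,U] = ((-2.6667)·(-2.6667) + (-2.6667)·(-2.6667) + (1.3333)·(1.3333) + (4.3333)·(4.3333) + (2.3333)·(2.3333) + (-2.6667)·(-2.6667)) / 5 = 47.3333/5 = 9.4667
  S[U,V] = ((-2.6667)·(2) + (-2.6667)·(0) + (1.3333)·(-2) + (4.3333)·(2) + (2.3333)·(-1) + (-2.6667)·(-1)) / 5 = 1/5 = 0.2
  S[V,V] = ((2)·(2) + (0)·(0) + (-2)·(-2) + (2)·(2) + (-1)·(-1) + (-1)·(-1)) / 5 = 14/5 = 2.8

S is symmetric (S[j,i] = S[i,j]). Assembling:

S = [[9.4667, 0.2],
 [0.2, 2.8]]


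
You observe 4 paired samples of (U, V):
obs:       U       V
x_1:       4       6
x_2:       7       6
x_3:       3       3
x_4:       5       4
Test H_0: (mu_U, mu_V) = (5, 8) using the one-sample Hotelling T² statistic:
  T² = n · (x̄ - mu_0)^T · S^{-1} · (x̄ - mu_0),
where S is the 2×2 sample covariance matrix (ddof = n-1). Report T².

Step 1 — sample mean vector:
  mean(U) = (4 + 7 + 3 + 5) / 4 = 19/4 = 4.75
  mean(V) = (6 + 6 + 3 + 4) / 4 = 19/4 = 4.75
  x̄ = (4.75, 4.75),  deviation x̄ - mu_0 = (4.75, 4.75) - (5, 8) = (-0.25, -3.25).

Step 2 — sample covariance matrix, S[i,j] = (1/(n-1)) · Σ_k (x_{k,i} - mean_i) · (x_{k,j} - mean_j), divisor n-1 = 3:
  S[U,U] = ((-0.75)·(-0.75) + (2.25)·(2.25) + (-1.75)·(-1.75) + (0.25)·(0.25)) / 3 = 8.75/3 = 2.9167
  S[U,V] = ((-0.75)·(1.25) + (2.25)·(1.25) + (-1.75)·(-1.75) + (0.25)·(-0.75)) / 3 = 4.75/3 = 1.5833
  S[V,V] = ((1.25)·(1.25) + (1.25)·(1.25) + (-1.75)·(-1.75) + (-0.75)·(-0.75)) / 3 = 6.75/3 = 2.25
  S = [[2.9167, 1.5833],
 [1.5833, 2.25]].

Step 3 — invert S. det(S) = 2.9167·2.25 - (1.5833)² = 4.0556.
  S^{-1} = (1/det) · [[d, -b], [-b, a]] = [[0.5548, -0.3904],
 [-0.3904, 0.7192]].

Step 4 — quadratic form (x̄ - mu_0)^T · S^{-1} · (x̄ - mu_0):
  S^{-1} · (x̄ - mu_0) = (1.1301, -2.2397),
  (x̄ - mu_0)^T · [...] = (-0.25)·(1.1301) + (-3.25)·(-2.2397) = 6.9966.

Step 5 — scale by n: T² = 4 · 6.9966 = 27.9863.

T² ≈ 27.9863


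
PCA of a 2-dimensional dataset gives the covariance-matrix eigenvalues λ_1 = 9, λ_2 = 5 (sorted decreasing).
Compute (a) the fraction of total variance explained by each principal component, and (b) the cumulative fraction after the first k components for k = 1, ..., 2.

Step 1 — total variance = trace(Sigma) = Σ λ_i = 9 + 5 = 14.

Step 2 — fraction explained by component i = λ_i / Σ λ:
  PC1: 9/14 = 0.6429
  PC2: 5/14 = 0.3571

Step 3 — cumulative fraction after k components = (λ_1 + ... + λ_k) / Σ λ:
  k = 1: 9/14 = 0.6429
  k = 2: (9 + 5)/14 = 14/14 = 1

Summary (fraction, with percent):

explained: PC1 0.6429 (64.29%), PC2 0.3571 (35.71%);  cumulative: 0.6429, 1


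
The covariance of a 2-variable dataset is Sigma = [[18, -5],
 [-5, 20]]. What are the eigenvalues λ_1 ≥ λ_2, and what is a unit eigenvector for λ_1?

Step 1 — characteristic polynomial of 2×2 Sigma:
  det(Sigma - λI) = λ² - trace · λ + det = 0.
  trace = 18 + 20 = 38, det = 18·20 - (-5)² = 335.
Step 2 — discriminant:
  Δ = trace² - 4·det = 1444 - 1340 = 104.
Step 3 — eigenvalues:
  λ = (trace ± √Δ)/2 = (38 ± 10.198)/2,
  λ_1 = 24.099,  λ_2 = 13.901.

Step 4 — unit eigenvector for λ_1: solve (Sigma - λ_1 I)v = 0. First row:
  (18 - 24.099)·v_x + (-5)·v_y = 0, i.e. (-6.099)·v_x + (-5)·v_y = 0,
  so v ∝ (b, λ_1 - a) = (-5, 6.099); multiply by -1 so the first entry is positive: u = (5, -6.099).
  ||u|| = √((5)² + (-6.099)²) = √(62.198) ≈ 7.8866,
  v_1 = u/||u|| ≈ (0.634, -0.7733) (||v_1|| = 1).

λ_1 = 24.099,  λ_2 = 13.901;  v_1 ≈ (0.634, -0.7733)


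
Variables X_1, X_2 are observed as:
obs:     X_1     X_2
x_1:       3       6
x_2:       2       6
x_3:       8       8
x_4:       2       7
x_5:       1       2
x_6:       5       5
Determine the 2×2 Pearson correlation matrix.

Step 1 — column means:
  mean(X_1) = (3 + 2 + 8 + 2 + 1 + 5) / 6 = 21/6 = 3.5
  mean(X_2) = (6 + 6 + 8 + 7 + 2 + 5) / 6 = 34/6 = 5.6667

Step 2 — sample variances and covariances s[i,j] = (1/(n-1)) · Σ_k (x_{k,i} - mean_i) · (x_{k,j} - mean_j), with n-1 = 5:
  s[X_1,X_1] = ((-0.5)·(-0.5) + (-1.5)·(-1.5) + (4.5)·(4.5) + (-1.5)·(-1.5) + (-2.5)·(-2.5) + (1.5)·(1.5)) / 5 = 33.5/5 = 6.7
  s[X_1,X_2] = ((-0.5)·(0.3333) + (-1.5)·(0.3333) + (4.5)·(2.3333) + (-1.5)·(1.3333) + (-2.5)·(-3.6667) + (1.5)·(-0.6667)) / 5 = 16/5 = 3.2
  s[X_2,X_2] = ((0.3333)·(0.3333) + (0.3333)·(0.3333) + (2.3333)·(2.3333) + (1.3333)·(1.3333) + (-3.6667)·(-3.6667) + (-0.6667)·(-0.6667)) / 5 = 21.3333/5 = 4.2667
  Sample standard deviations s_i = √(s[i,i]):
  s(X_1) = √(6.7) = 2.5884
  s(X_2) = √(4.2667) = 2.0656

Step 3 — r_{ij} = s_{ij} / (s_i · s_j):
  r[X_1,X_1] = 1 (diagonal).
  r[X_1,X_2] = 3.2 / (2.5884 · 2.0656) = 3.2 / 5.3467 = 0.5985
  r[X_2,X_2] = 1 (diagonal).

R is symmetric with unit diagonal. Assembling:

R = [[1, 0.5985],
 [0.5985, 1]]


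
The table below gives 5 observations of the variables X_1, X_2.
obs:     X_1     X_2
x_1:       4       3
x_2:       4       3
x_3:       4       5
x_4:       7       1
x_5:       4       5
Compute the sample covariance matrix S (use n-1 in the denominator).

Step 1 — column means:
  mean(X_1) = (4 + 4 + 4 + 7 + 4) / 5 = 23/5 = 4.6
  mean(X_2) = (3 + 3 + 5 + 1 + 5) / 5 = 17/5 = 3.4

Step 2 — sample covariance S[i,j] = (1/(n-1)) · Σ_k (x_{k,i} - mean_i) · (x_{k,j} - mean_j), with n-1 = 4.
  S[X_1,X_1] = ((-0.6)·(-0.6) + (-0.6)·(-0.6) + (-0.6)·(-0.6) + (2.4)·(2.4) + (-0.6)·(-0.6)) / 4 = 7.2/4 = 1.8
  S[X_1,X_2] = ((-0.6)·(-0.4) + (-0.6)·(-0.4) + (-0.6)·(1.6) + (2.4)·(-2.4) + (-0.6)·(1.6)) / 4 = -7.2/4 = -1.8
  S[X_2,X_2] = ((-0.4)·(-0.4) + (-0.4)·(-0.4) + (1.6)·(1.6) + (-2.4)·(-2.4) + (1.6)·(1.6)) / 4 = 11.2/4 = 2.8

S is symmetric (S[j,i] = S[i,j]). Assembling:

S = [[1.8, -1.8],
 [-1.8, 2.8]]
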